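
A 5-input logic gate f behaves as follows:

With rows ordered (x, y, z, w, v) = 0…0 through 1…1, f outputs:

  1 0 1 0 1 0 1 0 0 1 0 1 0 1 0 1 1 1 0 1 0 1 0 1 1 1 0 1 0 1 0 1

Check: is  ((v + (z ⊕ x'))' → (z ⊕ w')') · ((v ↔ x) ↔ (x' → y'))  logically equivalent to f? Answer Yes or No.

No

Evaluate ((v + (z ⊕ x'))' → (z ⊕ w')') · ((v ↔ x) ↔ (x' → y')) on each row and compare to f:
  x=0, y=0, z=0, w=0, v=0: formula gives 1, f = 1 ✓
  x=0, y=0, z=0, w=0, v=1: formula gives 0, f = 0 ✓
  x=0, y=0, z=0, w=1, v=0: formula gives 1, f = 1 ✓
  x=0, y=0, z=0, w=1, v=1: formula gives 0, f = 0 ✓
  …
  x=0, y=0, z=1, w=1, v=0: formula gives 0, but f = 1 ✗
A single disagreement suffices: at (0,0,1,1,0) they differ, so the formula does not compute f.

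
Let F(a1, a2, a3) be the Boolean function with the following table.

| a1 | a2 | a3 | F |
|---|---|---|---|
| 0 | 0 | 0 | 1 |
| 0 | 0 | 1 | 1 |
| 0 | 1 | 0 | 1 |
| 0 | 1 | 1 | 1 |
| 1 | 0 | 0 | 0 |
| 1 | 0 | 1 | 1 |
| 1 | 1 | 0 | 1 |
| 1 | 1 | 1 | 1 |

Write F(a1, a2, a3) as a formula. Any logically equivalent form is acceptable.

F(a1, a2, a3) = ((a1 · a2') · a3')'

Only row (1,0,0) gives 0. So F is 1 everywhere except there — the complement of the minterm a1·¬a2·¬a3.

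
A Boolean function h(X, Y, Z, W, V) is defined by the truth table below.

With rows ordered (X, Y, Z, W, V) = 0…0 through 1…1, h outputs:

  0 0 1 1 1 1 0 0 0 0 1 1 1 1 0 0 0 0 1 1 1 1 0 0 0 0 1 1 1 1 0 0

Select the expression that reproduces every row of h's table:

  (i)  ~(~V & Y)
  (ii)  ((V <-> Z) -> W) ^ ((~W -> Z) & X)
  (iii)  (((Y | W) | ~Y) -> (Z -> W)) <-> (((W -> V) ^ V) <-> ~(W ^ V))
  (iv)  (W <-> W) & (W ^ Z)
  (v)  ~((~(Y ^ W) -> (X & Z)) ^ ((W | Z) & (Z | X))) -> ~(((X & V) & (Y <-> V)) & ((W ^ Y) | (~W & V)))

iv

(i): at (0,0,0,0,0) it gives 1, but h = 0 — eliminated.
(ii): at (0,0,0,0,1) it gives 1, but h = 0 — eliminated.
(iii): at (0,0,0,0,0) it gives 1, but h = 0 — eliminated.
(v): at (0,0,0,0,0) it gives 1, but h = 0 — eliminated.
(iv) is the remaining candidate, and it agrees with h on all 32 inputs.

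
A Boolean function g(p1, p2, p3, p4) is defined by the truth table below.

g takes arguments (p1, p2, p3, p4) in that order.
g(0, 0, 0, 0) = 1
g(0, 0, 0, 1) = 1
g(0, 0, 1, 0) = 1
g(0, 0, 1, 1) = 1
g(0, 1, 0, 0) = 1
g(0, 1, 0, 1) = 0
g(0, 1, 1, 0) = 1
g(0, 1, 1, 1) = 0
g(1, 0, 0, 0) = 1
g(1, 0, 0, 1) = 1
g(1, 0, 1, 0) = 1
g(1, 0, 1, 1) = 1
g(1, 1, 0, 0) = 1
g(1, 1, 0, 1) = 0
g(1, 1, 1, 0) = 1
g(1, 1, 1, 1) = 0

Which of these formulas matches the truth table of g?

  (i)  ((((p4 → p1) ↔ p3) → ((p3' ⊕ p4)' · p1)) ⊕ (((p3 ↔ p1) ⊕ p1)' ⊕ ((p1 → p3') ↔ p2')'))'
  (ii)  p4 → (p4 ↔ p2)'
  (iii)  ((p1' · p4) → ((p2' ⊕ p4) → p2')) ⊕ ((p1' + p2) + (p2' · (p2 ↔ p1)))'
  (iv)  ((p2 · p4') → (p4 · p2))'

ii

(i): at (0,0,0,0) it gives 0, but g = 1 — eliminated.
(iii): at (1,0,0,0) it gives 0, but g = 1 — eliminated.
(iv): at (0,0,0,0) it gives 0, but g = 1 — eliminated.
That leaves (ii). Evaluating it on every row reproduces the table of g exactly.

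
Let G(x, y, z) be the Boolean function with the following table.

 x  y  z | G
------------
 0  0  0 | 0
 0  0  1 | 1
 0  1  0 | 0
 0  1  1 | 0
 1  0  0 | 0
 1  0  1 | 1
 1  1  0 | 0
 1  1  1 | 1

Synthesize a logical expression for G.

G(x, y, z) = (((NOT x AND NOT y) AND z) OR ((x AND NOT y) AND z)) OR ((x AND y) AND z)

Collect the rows where G=1 — (0,0,1), (1,0,1), (1,1,1) — and write one minterm per row: ¬x·¬y·z, x·¬y·z, x·y·z. Their union (logical OR) reproduces the table exactly.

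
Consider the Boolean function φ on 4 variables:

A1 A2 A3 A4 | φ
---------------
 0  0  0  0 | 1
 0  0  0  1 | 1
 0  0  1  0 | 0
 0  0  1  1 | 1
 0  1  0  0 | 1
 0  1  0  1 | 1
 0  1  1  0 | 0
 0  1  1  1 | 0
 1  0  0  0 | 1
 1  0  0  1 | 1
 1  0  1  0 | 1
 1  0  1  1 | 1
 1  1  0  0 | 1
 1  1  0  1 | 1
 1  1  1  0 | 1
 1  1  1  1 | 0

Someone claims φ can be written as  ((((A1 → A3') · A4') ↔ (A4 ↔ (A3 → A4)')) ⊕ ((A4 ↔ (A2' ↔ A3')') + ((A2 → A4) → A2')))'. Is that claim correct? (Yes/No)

Test each input against both φ and the formula:
  A1=0, A2=0, A3=0, A4=0: formula gives 1, φ = 1 ✓
  A1=0, A2=0, A3=0, A4=1: formula gives 1, φ = 1 ✓
  A1=0, A2=0, A3=1, A4=0: formula gives 0, φ = 0 ✓
  A1=0, A2=0, A3=1, A4=1: formula gives 1, φ = 1 ✓
  … (the remaining 12 rows also agree.)
All 16 rows match — the expression computes φ exactly.

Yes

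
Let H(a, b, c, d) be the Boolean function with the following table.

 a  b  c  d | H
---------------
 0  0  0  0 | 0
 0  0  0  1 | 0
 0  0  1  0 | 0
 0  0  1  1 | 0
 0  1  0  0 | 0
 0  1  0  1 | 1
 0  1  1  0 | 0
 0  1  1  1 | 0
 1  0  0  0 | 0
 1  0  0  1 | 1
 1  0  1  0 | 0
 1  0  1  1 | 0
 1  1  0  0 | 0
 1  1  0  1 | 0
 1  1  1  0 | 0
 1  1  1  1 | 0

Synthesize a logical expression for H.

Collect the rows where H=1 — (0,1,0,1), (1,0,0,1) — and write one minterm per row: ¬a·b·¬c·d, a·¬b·¬c·d. Their union (logical OR) reproduces the table exactly.

H(a, b, c, d) = (((not a and b) and not c) and d) or (((a and not b) and not c) and d)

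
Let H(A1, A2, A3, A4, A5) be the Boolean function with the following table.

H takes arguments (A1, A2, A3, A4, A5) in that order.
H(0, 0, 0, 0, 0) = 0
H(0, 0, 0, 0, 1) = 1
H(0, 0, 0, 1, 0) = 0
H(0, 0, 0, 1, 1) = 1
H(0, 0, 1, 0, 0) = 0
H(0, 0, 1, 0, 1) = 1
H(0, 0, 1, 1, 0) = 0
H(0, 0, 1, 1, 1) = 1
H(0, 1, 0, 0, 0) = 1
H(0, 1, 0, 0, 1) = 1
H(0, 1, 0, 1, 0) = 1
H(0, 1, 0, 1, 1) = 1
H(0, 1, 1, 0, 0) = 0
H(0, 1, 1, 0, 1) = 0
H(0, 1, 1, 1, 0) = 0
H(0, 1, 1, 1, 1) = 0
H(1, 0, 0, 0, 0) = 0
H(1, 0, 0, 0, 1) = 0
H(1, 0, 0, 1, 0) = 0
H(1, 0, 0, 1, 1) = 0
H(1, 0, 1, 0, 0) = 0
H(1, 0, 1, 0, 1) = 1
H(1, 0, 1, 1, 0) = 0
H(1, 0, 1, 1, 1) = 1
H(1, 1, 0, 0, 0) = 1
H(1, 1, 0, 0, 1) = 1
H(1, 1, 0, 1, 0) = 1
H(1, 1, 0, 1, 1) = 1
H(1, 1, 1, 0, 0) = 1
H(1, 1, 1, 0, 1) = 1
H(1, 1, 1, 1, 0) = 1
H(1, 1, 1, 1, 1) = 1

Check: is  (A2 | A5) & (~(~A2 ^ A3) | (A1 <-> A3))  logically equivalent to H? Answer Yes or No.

Evaluate (A2 | A5) & (~(~A2 ^ A3) | (A1 <-> A3)) on each row and compare to H:
  A1=0, A2=0, A3=0, A4=0, A5=0: formula gives 0, H = 0 ✓
  A1=0, A2=0, A3=0, A4=0, A5=1: formula gives 1, H = 1 ✓
  A1=0, A2=0, A3=0, A4=1, A5=0: formula gives 0, H = 0 ✓
  A1=0, A2=0, A3=0, A4=1, A5=1: formula gives 1, H = 1 ✓
  …and likewise for the remaining 28 rows.
No disagreement on any input; they are logically equivalent.

Yes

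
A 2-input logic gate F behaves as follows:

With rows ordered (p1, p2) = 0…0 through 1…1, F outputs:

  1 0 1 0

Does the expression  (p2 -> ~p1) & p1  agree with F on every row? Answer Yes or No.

Evaluate (p2 -> ~p1) & p1 on each row and compare to F:
  p1=0, p2=0: formula gives 0, but F = 1 ✗
Since they disagree at (0,0), the expression is not a correct formula for F.

No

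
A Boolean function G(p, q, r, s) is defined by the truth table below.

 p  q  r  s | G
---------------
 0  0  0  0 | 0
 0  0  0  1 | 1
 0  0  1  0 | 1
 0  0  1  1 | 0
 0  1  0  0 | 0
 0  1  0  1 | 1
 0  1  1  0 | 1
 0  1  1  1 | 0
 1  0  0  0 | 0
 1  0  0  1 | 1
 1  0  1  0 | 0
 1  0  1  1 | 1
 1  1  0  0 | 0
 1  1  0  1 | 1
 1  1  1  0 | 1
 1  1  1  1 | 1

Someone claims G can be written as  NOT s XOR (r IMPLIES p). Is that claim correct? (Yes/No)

Evaluate NOT s XOR (r IMPLIES p) on each row and compare to G:
  p=0, q=0, r=0, s=0: formula gives 0, G = 0 ✓
  p=0, q=0, r=0, s=1: formula gives 1, G = 1 ✓
  p=0, q=0, r=1, s=0: formula gives 1, G = 1 ✓
  p=0, q=0, r=1, s=1: formula gives 0, G = 0 ✓
  …
  p=1, q=1, r=1, s=0: formula gives 0, but G = 1 ✗
A single disagreement suffices: at (1,1,1,0) they differ, so the formula does not compute G.

No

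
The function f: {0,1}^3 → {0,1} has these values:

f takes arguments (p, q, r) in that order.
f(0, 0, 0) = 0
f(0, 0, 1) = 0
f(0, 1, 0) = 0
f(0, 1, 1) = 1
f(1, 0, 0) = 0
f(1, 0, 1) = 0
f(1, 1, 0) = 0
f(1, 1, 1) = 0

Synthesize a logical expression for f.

f(p, q, r) = (~p & q) & r

Only row (0,1,1) gives 1. That row's minterm ¬p·q·r is f directly.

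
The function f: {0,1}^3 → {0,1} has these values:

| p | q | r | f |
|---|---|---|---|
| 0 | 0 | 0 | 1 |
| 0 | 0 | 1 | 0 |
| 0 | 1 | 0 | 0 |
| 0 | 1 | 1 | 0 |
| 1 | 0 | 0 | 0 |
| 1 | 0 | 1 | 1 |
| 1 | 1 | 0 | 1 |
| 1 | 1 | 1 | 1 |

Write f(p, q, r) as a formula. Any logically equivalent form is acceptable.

Collect the rows where f=1 — (0,0,0), (1,0,1), (1,1,0), (1,1,1) — and write one minterm per row: ¬p·¬q·¬r, p·¬q·r, p·q·¬r, p·q·r. Their union (logical OR) reproduces the table exactly.

f(p, q, r) = ((((not p and not q) and not r) or ((p and not q) and r)) or ((p and q) and not r)) or ((p and q) and r)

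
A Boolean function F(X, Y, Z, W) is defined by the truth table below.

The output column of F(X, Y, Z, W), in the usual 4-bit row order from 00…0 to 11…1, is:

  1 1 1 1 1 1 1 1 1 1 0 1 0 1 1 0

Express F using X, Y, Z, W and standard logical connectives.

F(X, Y, Z, W) = ~(((((X & ~Y) & Z) & ~W) | (((X & Y) & ~Z) & ~W)) | (((X & Y) & Z) & W))

There are just 3 zero rows: (1,0,1,0), (1,1,0,0), (1,1,1,1). Their minterms are X·¬Y·Z·¬W, X·Y·¬Z·¬W, X·Y·Z·W; the OR of those covers precisely the 0-outputs, and negating it yields F.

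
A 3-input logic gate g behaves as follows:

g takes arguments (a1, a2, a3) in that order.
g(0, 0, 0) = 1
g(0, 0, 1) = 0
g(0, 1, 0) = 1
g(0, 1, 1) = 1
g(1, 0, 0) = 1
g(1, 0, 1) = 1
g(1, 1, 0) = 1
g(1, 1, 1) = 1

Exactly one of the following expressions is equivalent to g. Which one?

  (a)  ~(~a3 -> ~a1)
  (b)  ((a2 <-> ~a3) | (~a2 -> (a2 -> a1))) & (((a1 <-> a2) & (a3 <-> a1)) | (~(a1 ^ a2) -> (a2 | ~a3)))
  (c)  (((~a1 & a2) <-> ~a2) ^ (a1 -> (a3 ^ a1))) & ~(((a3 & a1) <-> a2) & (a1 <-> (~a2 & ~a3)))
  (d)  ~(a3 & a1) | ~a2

b

(a) fails at (0,0,0): the formula yields 0, g is 1.
(c) fails at (1,0,0): the formula yields 0, g is 1.
(d) fails at (0,0,1): the formula yields 1, g is 0.
(b) is the remaining candidate, and it agrees with g on all 8 inputs.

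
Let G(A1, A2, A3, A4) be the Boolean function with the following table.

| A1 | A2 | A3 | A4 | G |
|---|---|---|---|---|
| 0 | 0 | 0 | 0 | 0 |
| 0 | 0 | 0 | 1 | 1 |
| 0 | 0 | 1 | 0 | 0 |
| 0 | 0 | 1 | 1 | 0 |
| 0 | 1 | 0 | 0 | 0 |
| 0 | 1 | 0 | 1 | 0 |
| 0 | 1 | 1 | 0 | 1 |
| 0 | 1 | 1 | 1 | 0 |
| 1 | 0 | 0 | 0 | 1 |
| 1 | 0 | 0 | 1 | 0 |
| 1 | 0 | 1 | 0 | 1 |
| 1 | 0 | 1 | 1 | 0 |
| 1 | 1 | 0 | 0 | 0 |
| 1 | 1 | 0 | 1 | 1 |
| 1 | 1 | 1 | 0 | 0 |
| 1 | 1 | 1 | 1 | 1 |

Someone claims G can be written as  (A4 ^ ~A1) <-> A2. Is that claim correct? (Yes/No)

No

Check the formula against G row by row:
  A1=0, A2=0, A3=0, A4=0: formula gives 0, G = 0 ✓
  A1=0, A2=0, A3=0, A4=1: formula gives 1, G = 1 ✓
  A1=0, A2=0, A3=1, A4=0: formula gives 0, G = 0 ✓
  A1=0, A2=0, A3=1, A4=1: formula gives 1, but G = 0 ✗
A single disagreement suffices: at (0,0,1,1) they differ, so the formula does not compute G.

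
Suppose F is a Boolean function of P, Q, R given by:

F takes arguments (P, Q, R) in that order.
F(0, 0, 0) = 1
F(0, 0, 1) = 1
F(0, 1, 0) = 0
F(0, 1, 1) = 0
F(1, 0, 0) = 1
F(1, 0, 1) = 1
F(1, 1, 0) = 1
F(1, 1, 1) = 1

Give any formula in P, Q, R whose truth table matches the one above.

F(P, Q, R) = ~(((~P & Q) & ~R) | ((~P & Q) & R))

F is 0 on only 2 rows — (0,1,0), (0,1,1). Writing each as a minterm (¬P·Q·¬R, ¬P·Q·R) and OR-ing them characterizes exactly where F=0, so F is the negation of that disjunction.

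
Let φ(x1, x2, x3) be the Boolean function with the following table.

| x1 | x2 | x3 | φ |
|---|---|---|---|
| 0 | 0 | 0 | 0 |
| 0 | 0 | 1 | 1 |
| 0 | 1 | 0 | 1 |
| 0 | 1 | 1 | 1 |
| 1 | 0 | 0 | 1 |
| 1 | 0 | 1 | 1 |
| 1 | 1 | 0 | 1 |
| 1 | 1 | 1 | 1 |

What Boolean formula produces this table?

The output is 1 whenever at least one input is 1 — the OR of all inputs.

φ(x1, x2, x3) = (x1 or x2) or x3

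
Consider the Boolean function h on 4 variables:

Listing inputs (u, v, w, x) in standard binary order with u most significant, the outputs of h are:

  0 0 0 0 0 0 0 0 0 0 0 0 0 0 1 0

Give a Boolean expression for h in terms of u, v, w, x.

h(u, v, w, x) = ((u AND v) AND w) AND NOT x

Only row (1,1,1,0) gives 1. That row's minterm u·v·w·¬x is h directly.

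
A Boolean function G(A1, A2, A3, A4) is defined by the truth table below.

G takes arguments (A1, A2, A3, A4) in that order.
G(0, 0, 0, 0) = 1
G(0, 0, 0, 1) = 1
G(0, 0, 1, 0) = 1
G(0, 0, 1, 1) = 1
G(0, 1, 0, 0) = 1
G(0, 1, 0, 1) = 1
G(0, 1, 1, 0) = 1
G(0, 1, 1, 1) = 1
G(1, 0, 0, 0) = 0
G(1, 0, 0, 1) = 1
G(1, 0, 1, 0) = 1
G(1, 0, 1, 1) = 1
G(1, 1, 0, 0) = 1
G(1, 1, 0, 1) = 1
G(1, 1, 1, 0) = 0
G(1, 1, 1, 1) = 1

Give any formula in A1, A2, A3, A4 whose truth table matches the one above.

The 0-rows are (1,0,0,0), (1,1,1,0). Take each as a conjunction (A1·¬A2·¬A3·¬A4, A1·A2·A3·¬A4), form their disjunction, and complement — that gives a formula that is 1 everywhere G is.

G(A1, A2, A3, A4) = ¬((((A1 ∧ ¬A2) ∧ ¬A3) ∧ ¬A4) ∨ (((A1 ∧ A2) ∧ A3) ∧ ¬A4))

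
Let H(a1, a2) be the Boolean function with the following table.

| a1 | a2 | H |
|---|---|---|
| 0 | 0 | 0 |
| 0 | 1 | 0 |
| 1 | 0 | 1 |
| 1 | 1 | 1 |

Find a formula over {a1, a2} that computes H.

Collect the rows where H=1 — (1,0), (1,1) — and write one minterm per row: a1·¬a2, a1·a2. Their union (logical OR) reproduces the table exactly.

H(a1, a2) = (a1 & ~a2) | (a1 & a2)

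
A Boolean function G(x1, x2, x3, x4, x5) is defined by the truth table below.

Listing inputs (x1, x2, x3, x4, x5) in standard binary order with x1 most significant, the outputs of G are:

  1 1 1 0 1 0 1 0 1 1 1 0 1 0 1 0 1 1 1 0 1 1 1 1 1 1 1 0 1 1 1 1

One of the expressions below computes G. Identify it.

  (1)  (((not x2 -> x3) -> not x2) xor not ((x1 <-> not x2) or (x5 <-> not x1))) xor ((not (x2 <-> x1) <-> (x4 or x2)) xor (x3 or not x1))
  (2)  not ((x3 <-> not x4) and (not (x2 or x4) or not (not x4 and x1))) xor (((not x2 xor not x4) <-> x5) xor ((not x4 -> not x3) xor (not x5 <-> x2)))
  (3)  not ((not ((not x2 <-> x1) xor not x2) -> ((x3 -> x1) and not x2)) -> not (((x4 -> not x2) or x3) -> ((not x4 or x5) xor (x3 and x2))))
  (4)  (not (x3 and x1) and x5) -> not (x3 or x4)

(1) disagrees with G on (0,0,0,0,0) (formula → 0, table → 1); rule it out.
(2) disagrees with G on (0,0,0,1,1) (formula → 1, table → 0); rule it out.
(3) disagrees with G on (0,0,0,1,0) (formula → 0, table → 1); rule it out.
(4) is the remaining candidate, and it agrees with G on all 32 inputs.

4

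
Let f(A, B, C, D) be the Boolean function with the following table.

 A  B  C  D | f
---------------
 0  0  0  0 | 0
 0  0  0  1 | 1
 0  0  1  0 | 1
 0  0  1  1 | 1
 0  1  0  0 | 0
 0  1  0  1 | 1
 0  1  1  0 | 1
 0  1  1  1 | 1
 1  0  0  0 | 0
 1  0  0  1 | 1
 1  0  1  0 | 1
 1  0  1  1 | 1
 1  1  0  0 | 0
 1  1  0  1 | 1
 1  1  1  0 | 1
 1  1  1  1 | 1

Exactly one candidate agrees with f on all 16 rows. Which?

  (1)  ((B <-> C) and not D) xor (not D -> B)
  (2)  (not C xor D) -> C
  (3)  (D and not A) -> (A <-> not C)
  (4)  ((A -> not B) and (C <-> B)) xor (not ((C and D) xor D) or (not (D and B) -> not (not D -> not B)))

2

(1) fails at (0,0,0,0): the formula yields 1, f is 0.
(3) fails at (0,0,0,0): the formula yields 1, f is 0.
(4) fails at (0,1,0,0): the formula yields 1, f is 0.
Only (2) survives; checking it on all 16 rows confirms it matches f.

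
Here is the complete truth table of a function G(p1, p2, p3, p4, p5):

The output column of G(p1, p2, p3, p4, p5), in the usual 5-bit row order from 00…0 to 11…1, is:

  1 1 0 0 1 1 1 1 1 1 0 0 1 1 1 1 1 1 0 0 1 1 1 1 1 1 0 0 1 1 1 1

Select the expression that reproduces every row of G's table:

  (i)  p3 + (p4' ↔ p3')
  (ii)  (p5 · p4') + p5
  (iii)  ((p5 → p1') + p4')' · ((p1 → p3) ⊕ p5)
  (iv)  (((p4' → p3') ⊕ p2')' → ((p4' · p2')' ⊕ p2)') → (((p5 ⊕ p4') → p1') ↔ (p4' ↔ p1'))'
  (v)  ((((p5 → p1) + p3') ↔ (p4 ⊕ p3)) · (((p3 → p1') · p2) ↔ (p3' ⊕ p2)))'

(ii): at (0,0,0,0,0) it gives 0, but G = 1 — eliminated.
(iii): at (0,0,0,0,0) it gives 0, but G = 1 — eliminated.
(iv): at (0,0,0,0,0) it gives 0, but G = 1 — eliminated.
(v): at (0,0,0,1,0) it gives 1, but G = 0 — eliminated.
Only (i) survives; checking it on all 32 rows confirms it matches G.

i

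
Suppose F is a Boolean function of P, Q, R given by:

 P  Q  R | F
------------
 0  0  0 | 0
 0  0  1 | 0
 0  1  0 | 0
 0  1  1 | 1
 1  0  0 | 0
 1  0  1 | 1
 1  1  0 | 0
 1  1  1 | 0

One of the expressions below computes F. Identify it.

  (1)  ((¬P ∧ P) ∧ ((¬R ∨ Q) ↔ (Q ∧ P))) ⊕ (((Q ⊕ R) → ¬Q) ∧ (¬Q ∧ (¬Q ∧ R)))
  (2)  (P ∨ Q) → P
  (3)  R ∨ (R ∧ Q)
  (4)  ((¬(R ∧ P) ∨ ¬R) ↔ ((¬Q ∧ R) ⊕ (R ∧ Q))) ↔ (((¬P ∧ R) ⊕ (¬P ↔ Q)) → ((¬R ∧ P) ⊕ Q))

4

(1) fails at (0,0,1): the formula yields 1, F is 0.
(2) fails at (0,0,0): the formula yields 1, F is 0.
(3) fails at (0,0,1): the formula yields 1, F is 0.
(4) is the remaining candidate, and it agrees with F on all 8 inputs.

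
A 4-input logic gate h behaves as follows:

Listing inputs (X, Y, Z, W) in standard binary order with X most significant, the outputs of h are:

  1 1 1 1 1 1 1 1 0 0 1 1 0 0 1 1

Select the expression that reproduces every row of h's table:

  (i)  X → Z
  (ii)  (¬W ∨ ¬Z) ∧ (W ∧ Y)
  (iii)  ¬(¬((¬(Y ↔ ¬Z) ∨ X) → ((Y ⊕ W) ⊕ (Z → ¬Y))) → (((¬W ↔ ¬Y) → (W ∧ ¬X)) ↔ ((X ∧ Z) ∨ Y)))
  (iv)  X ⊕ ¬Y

i

(ii): at (0,0,0,0) it gives 0, but h = 1 — eliminated.
(iii): at (0,0,0,0) it gives 0, but h = 1 — eliminated.
(iv): at (0,1,0,0) it gives 0, but h = 1 — eliminated.
(i) is the remaining candidate, and it agrees with h on all 16 inputs.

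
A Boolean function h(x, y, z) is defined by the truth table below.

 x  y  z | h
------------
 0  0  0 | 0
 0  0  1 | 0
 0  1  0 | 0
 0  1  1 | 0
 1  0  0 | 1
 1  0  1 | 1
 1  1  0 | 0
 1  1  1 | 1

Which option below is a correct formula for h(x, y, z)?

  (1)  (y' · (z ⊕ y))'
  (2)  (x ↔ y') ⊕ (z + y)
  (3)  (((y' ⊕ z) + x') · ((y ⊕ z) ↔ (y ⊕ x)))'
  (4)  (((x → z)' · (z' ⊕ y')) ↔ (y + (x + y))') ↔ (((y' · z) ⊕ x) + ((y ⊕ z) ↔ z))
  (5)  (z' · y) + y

(1) fails at (0,0,0): the formula yields 1, h is 0.
(2) fails at (0,0,1): the formula yields 1, h is 0.
(3) fails at (0,0,1): the formula yields 1, h is 0.
(5) fails at (0,1,0): the formula yields 1, h is 0.
Only (4) survives; checking it on all 8 rows confirms it matches h.

4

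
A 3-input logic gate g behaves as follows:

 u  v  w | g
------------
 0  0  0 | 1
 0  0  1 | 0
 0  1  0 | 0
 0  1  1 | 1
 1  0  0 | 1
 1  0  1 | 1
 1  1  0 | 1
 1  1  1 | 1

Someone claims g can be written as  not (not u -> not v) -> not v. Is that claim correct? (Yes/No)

No

Test each input against both g and the formula:
  u=0, v=0, w=0: formula gives 1, g = 1 ✓
  u=0, v=0, w=1: formula gives 1, but g = 0 ✗
Since they disagree at (0,0,1), the expression is not a correct formula for g.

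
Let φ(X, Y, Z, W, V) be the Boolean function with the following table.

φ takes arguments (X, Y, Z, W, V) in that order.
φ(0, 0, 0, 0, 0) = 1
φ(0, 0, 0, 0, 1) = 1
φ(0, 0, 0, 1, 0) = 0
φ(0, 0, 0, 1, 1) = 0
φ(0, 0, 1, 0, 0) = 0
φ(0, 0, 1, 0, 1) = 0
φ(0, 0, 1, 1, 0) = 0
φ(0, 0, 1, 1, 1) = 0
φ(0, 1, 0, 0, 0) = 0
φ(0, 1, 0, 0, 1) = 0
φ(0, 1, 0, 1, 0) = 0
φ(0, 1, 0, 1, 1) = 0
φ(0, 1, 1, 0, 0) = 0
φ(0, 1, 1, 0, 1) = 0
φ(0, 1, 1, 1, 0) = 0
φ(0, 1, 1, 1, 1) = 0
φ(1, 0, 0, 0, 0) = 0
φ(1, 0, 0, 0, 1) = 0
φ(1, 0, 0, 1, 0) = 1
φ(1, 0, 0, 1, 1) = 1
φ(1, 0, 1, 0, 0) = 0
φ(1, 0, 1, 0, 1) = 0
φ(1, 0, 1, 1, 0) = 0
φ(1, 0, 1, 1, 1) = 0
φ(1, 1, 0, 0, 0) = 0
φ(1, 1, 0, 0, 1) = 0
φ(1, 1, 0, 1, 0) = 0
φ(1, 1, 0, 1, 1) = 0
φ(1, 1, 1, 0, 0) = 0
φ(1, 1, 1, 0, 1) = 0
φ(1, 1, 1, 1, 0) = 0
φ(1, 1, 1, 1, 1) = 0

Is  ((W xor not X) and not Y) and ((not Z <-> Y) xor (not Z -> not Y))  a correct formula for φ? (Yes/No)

Evaluate ((W xor not X) and not Y) and ((not Z <-> Y) xor (not Z -> not Y)) on each row and compare to φ:
  X=0, Y=0, Z=0, W=0, V=0: formula gives 1, φ = 1 ✓
  X=0, Y=0, Z=0, W=0, V=1: formula gives 1, φ = 1 ✓
  X=0, Y=0, Z=0, W=1, V=0: formula gives 0, φ = 0 ✓
  X=0, Y=0, Z=0, W=1, V=1: formula gives 0, φ = 0 ✓
  …and likewise for the remaining 28 rows.
All 32 rows match — the expression computes φ exactly.

Yes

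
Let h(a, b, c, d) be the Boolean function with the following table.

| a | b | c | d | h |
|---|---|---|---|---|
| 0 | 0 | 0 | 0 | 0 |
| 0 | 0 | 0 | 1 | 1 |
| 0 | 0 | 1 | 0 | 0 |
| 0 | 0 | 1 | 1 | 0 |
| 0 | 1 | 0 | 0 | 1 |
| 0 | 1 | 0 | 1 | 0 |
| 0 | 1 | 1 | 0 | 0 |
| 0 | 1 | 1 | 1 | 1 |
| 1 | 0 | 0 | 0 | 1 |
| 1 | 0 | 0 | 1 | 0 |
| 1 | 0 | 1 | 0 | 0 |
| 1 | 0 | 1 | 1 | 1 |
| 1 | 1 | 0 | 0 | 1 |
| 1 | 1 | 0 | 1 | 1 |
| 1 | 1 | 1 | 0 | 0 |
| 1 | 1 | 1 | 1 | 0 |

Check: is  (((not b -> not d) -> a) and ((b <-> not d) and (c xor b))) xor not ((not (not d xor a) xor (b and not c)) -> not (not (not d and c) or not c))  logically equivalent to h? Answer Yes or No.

Check the formula against h row by row:
  a=0, b=0, c=0, d=0: formula gives 0, h = 0 ✓
  a=0, b=0, c=0, d=1: formula gives 1, h = 1 ✓
  a=0, b=0, c=1, d=0: formula gives 0, h = 0 ✓
  a=0, b=0, c=1, d=1: formula gives 0, h = 0 ✓
  … (the remaining 12 rows also agree.)
All 16 rows match — the expression computes h exactly.

Yes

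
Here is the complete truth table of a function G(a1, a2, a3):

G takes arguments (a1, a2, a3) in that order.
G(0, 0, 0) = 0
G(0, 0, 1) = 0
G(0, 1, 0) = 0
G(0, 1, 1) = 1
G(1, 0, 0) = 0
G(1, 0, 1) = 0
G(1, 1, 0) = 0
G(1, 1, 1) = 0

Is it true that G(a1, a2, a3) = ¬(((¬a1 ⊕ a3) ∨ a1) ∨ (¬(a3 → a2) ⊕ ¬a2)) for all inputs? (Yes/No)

Evaluate ¬(((¬a1 ⊕ a3) ∨ a1) ∨ (¬(a3 → a2) ⊕ ¬a2)) on each row and compare to G:
  a1=0, a2=0, a3=0: formula gives 0, G = 0 ✓
  a1=0, a2=0, a3=1: formula gives 1, but G = 0 ✗
Since they disagree at (0,0,1), the expression is not a correct formula for G.

No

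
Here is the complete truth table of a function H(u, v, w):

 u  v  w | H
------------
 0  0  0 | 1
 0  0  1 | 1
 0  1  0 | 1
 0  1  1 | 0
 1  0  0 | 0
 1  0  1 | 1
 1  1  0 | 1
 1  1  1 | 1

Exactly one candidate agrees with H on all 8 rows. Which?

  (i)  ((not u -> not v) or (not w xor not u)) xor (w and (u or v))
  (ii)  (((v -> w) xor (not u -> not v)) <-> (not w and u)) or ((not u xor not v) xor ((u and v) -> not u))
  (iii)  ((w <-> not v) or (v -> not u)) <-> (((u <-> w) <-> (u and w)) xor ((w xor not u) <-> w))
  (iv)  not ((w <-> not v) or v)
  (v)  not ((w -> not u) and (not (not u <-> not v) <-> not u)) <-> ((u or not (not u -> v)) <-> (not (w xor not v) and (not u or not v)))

ii

(i) fails at (0,1,0): the formula yields 0, H is 1.
(iii) fails at (0,0,0): the formula yields 0, H is 1.
(iv) fails at (0,0,1): the formula yields 0, H is 1.
(v) fails at (0,0,0): the formula yields 0, H is 1.
That leaves (ii). Evaluating it on every row reproduces the table of H exactly.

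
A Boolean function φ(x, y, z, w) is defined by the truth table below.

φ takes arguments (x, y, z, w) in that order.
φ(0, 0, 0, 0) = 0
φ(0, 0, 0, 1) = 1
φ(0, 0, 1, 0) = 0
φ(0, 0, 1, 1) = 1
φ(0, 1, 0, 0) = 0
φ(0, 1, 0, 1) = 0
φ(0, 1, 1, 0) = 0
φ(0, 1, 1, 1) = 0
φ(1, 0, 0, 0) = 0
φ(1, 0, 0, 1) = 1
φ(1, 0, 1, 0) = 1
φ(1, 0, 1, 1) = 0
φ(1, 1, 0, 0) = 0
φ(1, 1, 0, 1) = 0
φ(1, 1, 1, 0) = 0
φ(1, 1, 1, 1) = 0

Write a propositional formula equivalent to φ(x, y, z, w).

φ(x, y, z, w) = (((((~x & ~y) & ~z) & w) | (((~x & ~y) & z) & w)) | (((x & ~y) & ~z) & w)) | (((x & ~y) & z) & ~w)

φ=1 on 4 inputs: (0,0,0,1), (0,0,1,1), (1,0,0,1), (1,0,1,0). Reading each as a conjunction of literals (¬x·¬y·¬z·w, ¬x·¬y·z·w, x·¬y·¬z·w, x·¬y·z·¬w) and taking the OR gives the canonical DNF.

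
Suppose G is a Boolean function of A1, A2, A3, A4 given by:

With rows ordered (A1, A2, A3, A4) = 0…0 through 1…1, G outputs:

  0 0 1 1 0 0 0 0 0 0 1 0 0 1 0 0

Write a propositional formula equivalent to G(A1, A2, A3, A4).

G(A1, A2, A3, A4) = (((((NOT A1 AND NOT A2) AND A3) AND NOT A4) OR (((NOT A1 AND NOT A2) AND A3) AND A4)) OR (((A1 AND NOT A2) AND A3) AND NOT A4)) OR (((A1 AND A2) AND NOT A3) AND A4)

Collect the rows where G=1 — (0,0,1,0), (0,0,1,1), (1,0,1,0), (1,1,0,1) — and write one minterm per row: ¬A1·¬A2·A3·¬A4, ¬A1·¬A2·A3·A4, A1·¬A2·A3·¬A4, A1·A2·¬A3·A4. Their union (logical OR) reproduces the table exactly.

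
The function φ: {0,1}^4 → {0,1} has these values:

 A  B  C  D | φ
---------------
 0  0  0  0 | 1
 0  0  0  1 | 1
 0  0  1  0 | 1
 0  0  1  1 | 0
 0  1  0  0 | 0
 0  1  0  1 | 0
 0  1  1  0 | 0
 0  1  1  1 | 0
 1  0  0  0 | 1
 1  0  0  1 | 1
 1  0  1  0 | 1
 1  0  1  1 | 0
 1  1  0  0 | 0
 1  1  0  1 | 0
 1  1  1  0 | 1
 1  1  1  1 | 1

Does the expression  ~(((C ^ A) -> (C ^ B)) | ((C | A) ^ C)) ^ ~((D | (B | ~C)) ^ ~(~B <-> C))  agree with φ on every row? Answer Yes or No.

Yes

Test each input against both φ and the formula:
  A=0, B=0, C=0, D=0: formula gives 1, φ = 1 ✓
  A=0, B=0, C=0, D=1: formula gives 1, φ = 1 ✓
  A=0, B=0, C=1, D=0: formula gives 1, φ = 1 ✓
  A=0, B=0, C=1, D=1: formula gives 0, φ = 0 ✓
  … (the remaining 12 rows also agree.)
Every row agrees, so the formula is equivalent.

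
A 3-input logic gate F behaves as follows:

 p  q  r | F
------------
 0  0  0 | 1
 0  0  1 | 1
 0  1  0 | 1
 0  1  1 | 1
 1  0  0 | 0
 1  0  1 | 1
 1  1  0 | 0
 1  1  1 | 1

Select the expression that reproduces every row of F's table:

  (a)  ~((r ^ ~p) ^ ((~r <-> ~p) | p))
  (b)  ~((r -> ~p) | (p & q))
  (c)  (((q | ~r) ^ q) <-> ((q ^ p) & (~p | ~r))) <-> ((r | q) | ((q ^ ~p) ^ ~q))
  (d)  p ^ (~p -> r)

a

(b): at (0,0,0) it gives 0, but F = 1 — eliminated.
(c): at (0,1,0) it gives 0, but F = 1 — eliminated.
(d): at (0,0,0) it gives 0, but F = 1 — eliminated.
That leaves (a). Evaluating it on every row reproduces the table of F exactly.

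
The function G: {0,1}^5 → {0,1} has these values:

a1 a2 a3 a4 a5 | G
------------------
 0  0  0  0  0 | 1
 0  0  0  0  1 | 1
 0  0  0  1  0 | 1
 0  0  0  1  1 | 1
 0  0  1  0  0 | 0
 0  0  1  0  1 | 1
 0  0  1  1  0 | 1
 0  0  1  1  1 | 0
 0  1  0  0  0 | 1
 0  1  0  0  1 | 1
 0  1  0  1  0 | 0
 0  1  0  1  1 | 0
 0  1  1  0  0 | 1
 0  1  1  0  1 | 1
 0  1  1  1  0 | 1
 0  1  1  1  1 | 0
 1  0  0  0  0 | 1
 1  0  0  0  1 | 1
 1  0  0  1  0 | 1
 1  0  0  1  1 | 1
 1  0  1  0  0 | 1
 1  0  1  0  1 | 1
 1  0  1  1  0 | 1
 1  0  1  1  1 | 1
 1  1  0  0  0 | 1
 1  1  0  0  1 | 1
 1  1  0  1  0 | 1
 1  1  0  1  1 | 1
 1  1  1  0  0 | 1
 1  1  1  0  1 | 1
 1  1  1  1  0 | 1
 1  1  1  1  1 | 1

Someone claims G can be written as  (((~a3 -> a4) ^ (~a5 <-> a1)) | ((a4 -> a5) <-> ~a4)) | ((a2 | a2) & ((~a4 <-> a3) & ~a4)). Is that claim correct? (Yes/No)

Test each input against both G and the formula:
  a1=0, a2=0, a3=0, a4=0, a5=0: formula gives 1, G = 1 ✓
  a1=0, a2=0, a3=0, a4=0, a5=1: formula gives 1, G = 1 ✓
  a1=0, a2=0, a3=0, a4=1, a5=0: formula gives 1, G = 1 ✓
  a1=0, a2=0, a3=0, a4=1, a5=1: formula gives 0, but G = 1 ✗
A single disagreement suffices: at (0,0,0,1,1) they differ, so the formula does not compute G.

No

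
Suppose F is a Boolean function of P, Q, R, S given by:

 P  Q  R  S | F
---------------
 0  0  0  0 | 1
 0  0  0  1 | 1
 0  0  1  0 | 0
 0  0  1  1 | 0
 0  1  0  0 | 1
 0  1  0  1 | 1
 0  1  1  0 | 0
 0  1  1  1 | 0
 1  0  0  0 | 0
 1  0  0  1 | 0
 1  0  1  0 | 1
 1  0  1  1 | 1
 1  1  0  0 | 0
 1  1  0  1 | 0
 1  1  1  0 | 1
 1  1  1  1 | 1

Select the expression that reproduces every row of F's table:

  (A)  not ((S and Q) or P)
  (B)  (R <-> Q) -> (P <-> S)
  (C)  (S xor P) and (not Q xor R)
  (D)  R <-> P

D

(A): at (0,0,1,0) it gives 1, but F = 0 — eliminated.
(B): at (0,0,0,1) it gives 0, but F = 1 — eliminated.
(C): at (0,0,0,0) it gives 0, but F = 1 — eliminated.
That leaves (D). Evaluating it on every row reproduces the table of F exactly.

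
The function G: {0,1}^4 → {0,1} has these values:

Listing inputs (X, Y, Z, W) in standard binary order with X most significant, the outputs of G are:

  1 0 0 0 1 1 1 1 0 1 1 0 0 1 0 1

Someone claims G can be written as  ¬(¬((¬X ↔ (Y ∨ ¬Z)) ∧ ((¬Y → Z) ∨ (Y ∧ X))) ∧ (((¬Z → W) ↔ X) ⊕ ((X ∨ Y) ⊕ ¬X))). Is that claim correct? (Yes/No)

Check the formula against G row by row:
  X=0, Y=0, Z=0, W=0: formula gives 1, G = 1 ✓
  X=0, Y=0, Z=0, W=1: formula gives 0, G = 0 ✓
  X=0, Y=0, Z=1, W=0: formula gives 0, G = 0 ✓
  X=0, Y=0, Z=1, W=1: formula gives 0, G = 0 ✓
  …
  X=1, Y=0, Z=1, W=1: formula gives 1, but G = 0 ✗
Row (1,0,1,1) is a counterexample, so the formula is not equivalent to G.

No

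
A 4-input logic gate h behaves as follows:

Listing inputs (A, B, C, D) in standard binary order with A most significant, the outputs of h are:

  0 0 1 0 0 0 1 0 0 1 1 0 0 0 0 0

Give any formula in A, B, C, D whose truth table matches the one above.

h=1 on 4 inputs: (0,0,1,0), (0,1,1,0), (1,0,0,1), (1,0,1,0). Reading each as a conjunction of literals (¬A·¬B·C·¬D, ¬A·B·C·¬D, A·¬B·¬C·D, A·¬B·C·¬D) and taking the OR gives the canonical DNF.

h(A, B, C, D) = (((((¬A ∧ ¬B) ∧ C) ∧ ¬D) ∨ (((¬A ∧ B) ∧ C) ∧ ¬D)) ∨ (((A ∧ ¬B) ∧ ¬C) ∧ D)) ∨ (((A ∧ ¬B) ∧ C) ∧ ¬D)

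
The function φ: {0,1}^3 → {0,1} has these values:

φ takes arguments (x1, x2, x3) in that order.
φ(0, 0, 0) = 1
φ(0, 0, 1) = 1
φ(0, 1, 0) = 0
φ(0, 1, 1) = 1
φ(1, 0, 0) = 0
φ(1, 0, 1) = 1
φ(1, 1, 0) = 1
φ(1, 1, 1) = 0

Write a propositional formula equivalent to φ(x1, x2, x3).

There are just 3 zero rows: (0,1,0), (1,0,0), (1,1,1). Their minterms are ¬x1·x2·¬x3, x1·¬x2·¬x3, x1·x2·x3; the OR of those covers precisely the 0-outputs, and negating it yields φ.

φ(x1, x2, x3) = ((((x1' · x2) · x3') + ((x1 · x2') · x3')) + ((x1 · x2) · x3))'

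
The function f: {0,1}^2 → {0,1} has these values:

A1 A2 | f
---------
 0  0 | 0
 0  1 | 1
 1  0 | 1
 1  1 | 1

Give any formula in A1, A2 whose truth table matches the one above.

f(A1, A2) = A1 + A2

The output is 1 whenever at least one input is 1 — the OR of all inputs.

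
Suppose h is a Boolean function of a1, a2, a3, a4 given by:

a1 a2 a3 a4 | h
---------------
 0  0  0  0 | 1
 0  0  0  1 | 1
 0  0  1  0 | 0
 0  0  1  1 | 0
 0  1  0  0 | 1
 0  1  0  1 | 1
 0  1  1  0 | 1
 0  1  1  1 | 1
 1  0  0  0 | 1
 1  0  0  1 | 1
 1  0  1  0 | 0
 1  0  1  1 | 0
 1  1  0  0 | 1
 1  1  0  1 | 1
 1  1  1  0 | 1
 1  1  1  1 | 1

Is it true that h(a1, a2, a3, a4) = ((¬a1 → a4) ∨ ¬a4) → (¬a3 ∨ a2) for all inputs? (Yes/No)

Test each input against both h and the formula:
  a1=0, a2=0, a3=0, a4=0: formula gives 1, h = 1 ✓
  a1=0, a2=0, a3=0, a4=1: formula gives 1, h = 1 ✓
  a1=0, a2=0, a3=1, a4=0: formula gives 0, h = 0 ✓
  a1=0, a2=0, a3=1, a4=1: formula gives 0, h = 0 ✓
  …and likewise for the remaining 12 rows.
Every row agrees, so the formula is equivalent.

Yes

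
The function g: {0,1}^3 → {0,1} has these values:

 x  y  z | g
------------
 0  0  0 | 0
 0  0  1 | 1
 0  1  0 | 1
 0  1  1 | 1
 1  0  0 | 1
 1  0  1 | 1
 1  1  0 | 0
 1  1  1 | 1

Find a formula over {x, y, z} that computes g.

There are just 2 zero rows: (0,0,0), (1,1,0). Their minterms are ¬x·¬y·¬z, x·y·¬z; the OR of those covers precisely the 0-outputs, and negating it yields g.

g(x, y, z) = NOT (((NOT x AND NOT y) AND NOT z) OR ((x AND y) AND NOT z))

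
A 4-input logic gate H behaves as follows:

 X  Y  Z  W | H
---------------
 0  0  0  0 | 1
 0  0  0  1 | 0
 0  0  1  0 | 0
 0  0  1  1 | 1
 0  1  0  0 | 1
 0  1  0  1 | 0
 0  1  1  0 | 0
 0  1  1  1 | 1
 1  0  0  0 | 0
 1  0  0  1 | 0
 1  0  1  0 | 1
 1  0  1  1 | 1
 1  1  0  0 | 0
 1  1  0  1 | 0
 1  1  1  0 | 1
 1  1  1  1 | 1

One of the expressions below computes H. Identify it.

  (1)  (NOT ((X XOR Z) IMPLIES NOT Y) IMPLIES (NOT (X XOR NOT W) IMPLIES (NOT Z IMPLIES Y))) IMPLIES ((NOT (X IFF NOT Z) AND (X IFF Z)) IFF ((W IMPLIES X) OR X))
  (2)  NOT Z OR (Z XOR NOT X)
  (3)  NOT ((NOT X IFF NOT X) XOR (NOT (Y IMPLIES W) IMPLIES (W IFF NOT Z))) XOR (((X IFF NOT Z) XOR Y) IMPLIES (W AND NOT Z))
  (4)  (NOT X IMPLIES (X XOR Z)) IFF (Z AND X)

(2) disagrees with H on (0,0,0,1) (formula → 1, table → 0); rule it out.
(3) disagrees with H on (0,0,0,0) (formula → 0, table → 1); rule it out.
(4) disagrees with H on (0,0,0,1) (formula → 1, table → 0); rule it out.
Only (1) survives; checking it on all 16 rows confirms it matches H.

1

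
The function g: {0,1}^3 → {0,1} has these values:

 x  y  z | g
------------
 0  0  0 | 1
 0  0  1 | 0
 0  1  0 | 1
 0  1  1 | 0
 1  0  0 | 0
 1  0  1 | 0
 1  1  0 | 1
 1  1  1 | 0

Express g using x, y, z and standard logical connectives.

g(x, y, z) = (((not x and not y) and not z) or ((not x and y) and not z)) or ((x and y) and not z)

Collect the rows where g=1 — (0,0,0), (0,1,0), (1,1,0) — and write one minterm per row: ¬x·¬y·¬z, ¬x·y·¬z, x·y·¬z. Their union (logical OR) reproduces the table exactly.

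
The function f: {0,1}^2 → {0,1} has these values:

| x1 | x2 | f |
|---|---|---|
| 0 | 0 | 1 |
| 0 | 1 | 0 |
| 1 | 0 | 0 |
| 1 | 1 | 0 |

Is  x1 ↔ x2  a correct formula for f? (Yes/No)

No

Evaluate x1 ↔ x2 on each row and compare to f:
  x1=0, x2=0: formula gives 1, f = 1 ✓
  x1=0, x2=1: formula gives 0, f = 0 ✓
  x1=1, x2=0: formula gives 0, f = 0 ✓
  x1=1, x2=1: formula gives 1, but f = 0 ✗
Since they disagree at (1,1), the expression is not a correct formula for f.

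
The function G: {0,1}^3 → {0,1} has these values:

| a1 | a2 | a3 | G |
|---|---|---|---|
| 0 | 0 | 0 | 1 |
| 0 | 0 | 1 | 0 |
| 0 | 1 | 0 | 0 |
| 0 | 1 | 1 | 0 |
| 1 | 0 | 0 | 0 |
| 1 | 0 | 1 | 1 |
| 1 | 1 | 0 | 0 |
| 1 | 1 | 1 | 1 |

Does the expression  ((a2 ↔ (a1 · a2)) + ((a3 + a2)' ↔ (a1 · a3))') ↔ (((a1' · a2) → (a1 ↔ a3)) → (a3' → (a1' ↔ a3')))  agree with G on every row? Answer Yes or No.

Check the formula against G row by row:
  a1=0, a2=0, a3=0: formula gives 1, G = 1 ✓
  a1=0, a2=0, a3=1: formula gives 1, but G = 0 ✗
Since they disagree at (0,0,1), the expression is not a correct formula for G.

No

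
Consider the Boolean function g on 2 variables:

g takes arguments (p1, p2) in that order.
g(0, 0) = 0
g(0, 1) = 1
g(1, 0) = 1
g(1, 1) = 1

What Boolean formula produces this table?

Only row (0,0) gives 0. So g is 1 everywhere except there — the complement of the minterm ¬p1·¬p2.

g(p1, p2) = (p1' · p2')'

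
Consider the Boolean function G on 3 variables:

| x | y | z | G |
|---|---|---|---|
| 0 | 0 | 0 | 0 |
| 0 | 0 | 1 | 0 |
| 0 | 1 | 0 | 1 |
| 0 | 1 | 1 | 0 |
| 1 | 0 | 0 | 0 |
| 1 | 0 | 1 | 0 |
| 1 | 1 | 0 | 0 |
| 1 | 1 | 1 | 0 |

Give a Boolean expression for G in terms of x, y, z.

G(x, y, z) = (x' · y) · z'

Only row (0,1,0) gives 1. That row's minterm ¬x·y·¬z is G directly.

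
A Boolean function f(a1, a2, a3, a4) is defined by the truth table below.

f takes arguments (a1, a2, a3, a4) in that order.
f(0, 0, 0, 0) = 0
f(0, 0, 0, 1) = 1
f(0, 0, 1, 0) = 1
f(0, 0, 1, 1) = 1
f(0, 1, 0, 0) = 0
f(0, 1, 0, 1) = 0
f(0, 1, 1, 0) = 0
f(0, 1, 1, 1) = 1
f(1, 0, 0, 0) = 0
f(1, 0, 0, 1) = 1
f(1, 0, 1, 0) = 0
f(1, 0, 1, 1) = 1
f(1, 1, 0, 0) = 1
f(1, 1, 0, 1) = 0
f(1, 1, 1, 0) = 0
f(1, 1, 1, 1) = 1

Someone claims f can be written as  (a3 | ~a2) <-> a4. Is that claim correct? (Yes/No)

Evaluate (a3 | ~a2) <-> a4 on each row and compare to f:
  a1=0, a2=0, a3=0, a4=0: formula gives 0, f = 0 ✓
  a1=0, a2=0, a3=0, a4=1: formula gives 1, f = 1 ✓
  a1=0, a2=0, a3=1, a4=0: formula gives 0, but f = 1 ✗
A single disagreement suffices: at (0,0,1,0) they differ, so the formula does not compute f.

No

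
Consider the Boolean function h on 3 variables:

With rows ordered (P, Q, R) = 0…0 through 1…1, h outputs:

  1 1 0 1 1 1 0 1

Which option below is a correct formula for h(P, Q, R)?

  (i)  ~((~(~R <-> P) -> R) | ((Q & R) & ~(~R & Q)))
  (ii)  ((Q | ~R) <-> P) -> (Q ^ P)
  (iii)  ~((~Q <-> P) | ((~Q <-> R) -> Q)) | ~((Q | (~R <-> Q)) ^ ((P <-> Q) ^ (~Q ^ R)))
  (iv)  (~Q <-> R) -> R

iv

(i) fails at (0,0,1): the formula yields 0, h is 1.
(ii) fails at (0,0,1): the formula yields 0, h is 1.
(iii) fails at (1,0,0): the formula yields 0, h is 1.
(iv) is the remaining candidate, and it agrees with h on all 8 inputs.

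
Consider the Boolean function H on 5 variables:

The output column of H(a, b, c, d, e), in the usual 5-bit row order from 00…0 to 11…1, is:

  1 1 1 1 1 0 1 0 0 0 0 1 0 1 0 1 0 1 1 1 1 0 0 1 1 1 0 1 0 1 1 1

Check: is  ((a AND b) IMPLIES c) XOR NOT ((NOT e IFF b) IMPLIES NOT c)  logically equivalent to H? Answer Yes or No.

Evaluate ((a AND b) IMPLIES c) XOR NOT ((NOT e IFF b) IMPLIES NOT c) on each row and compare to H:
  a=0, b=0, c=0, d=0, e=0: formula gives 1, H = 1 ✓
  a=0, b=0, c=0, d=0, e=1: formula gives 1, H = 1 ✓
  a=0, b=0, c=0, d=1, e=0: formula gives 1, H = 1 ✓
  a=0, b=0, c=0, d=1, e=1: formula gives 1, H = 1 ✓
  …
  a=0, b=1, c=0, d=0, e=0: formula gives 1, but H = 0 ✗
Row (0,1,0,0,0) is a counterexample, so the formula is not equivalent to H.

No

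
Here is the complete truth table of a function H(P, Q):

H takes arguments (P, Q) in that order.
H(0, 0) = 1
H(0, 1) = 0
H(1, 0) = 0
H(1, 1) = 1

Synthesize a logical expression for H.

H(P, Q) = NOT (P XOR Q)

The output is 1 exactly when an even number of inputs are 1 — the complement of 2-way XOR.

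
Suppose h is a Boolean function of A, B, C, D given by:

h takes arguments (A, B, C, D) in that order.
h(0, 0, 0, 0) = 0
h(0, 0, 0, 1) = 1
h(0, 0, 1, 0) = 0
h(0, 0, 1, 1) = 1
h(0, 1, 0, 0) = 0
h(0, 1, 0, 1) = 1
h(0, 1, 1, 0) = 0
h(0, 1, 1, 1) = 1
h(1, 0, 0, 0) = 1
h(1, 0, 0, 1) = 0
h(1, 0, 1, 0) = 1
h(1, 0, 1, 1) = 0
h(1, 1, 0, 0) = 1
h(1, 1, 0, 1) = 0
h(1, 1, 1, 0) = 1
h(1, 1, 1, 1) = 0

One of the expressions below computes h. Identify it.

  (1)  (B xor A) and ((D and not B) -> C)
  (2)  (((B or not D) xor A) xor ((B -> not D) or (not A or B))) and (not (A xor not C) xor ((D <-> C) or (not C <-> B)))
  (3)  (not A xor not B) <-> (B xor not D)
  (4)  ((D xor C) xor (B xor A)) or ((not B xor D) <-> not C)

(1) disagrees with h on (0,0,0,1) (formula → 0, table → 1); rule it out.
(2) disagrees with h on (0,0,0,1) (formula → 0, table → 1); rule it out.
(4) disagrees with h on (0,0,0,0) (formula → 1, table → 0); rule it out.
Only (3) survives; checking it on all 16 rows confirms it matches h.

3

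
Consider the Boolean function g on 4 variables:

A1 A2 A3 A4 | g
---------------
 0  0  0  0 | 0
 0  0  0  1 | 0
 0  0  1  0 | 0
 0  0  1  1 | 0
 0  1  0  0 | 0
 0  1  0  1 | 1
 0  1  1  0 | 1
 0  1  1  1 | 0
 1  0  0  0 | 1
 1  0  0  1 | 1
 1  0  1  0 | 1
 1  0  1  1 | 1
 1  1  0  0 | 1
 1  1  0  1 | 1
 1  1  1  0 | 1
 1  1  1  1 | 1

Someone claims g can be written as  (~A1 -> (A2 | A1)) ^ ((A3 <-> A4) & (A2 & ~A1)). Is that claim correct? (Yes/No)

Yes

Check the formula against g row by row:
  A1=0, A2=0, A3=0, A4=0: formula gives 0, g = 0 ✓
  A1=0, A2=0, A3=0, A4=1: formula gives 0, g = 0 ✓
  A1=0, A2=0, A3=1, A4=0: formula gives 0, g = 0 ✓
  A1=0, A2=0, A3=1, A4=1: formula gives 0, g = 0 ✓
  …and likewise for the remaining 12 rows.
Every row agrees, so the formula is equivalent.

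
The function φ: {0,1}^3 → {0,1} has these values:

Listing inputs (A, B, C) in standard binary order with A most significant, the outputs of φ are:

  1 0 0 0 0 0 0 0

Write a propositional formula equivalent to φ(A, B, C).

φ(A, B, C) = ~((A | B) | C)

The output is 1 only when every input is 0 — NOR of all inputs.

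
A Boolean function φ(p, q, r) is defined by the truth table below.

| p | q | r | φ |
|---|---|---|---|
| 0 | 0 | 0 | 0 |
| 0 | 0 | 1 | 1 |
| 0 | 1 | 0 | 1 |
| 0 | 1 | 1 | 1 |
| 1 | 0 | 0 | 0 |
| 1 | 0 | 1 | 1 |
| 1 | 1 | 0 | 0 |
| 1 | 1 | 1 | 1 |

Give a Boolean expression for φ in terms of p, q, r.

The 0-rows are (0,0,0), (1,0,0), (1,1,0). Take each as a conjunction (¬p·¬q·¬r, p·¬q·¬r, p·q·¬r), form their disjunction, and complement — that gives a formula that is 1 everywhere φ is.

φ(p, q, r) = ¬((((¬p ∧ ¬q) ∧ ¬r) ∨ ((p ∧ ¬q) ∧ ¬r)) ∨ ((p ∧ q) ∧ ¬r))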